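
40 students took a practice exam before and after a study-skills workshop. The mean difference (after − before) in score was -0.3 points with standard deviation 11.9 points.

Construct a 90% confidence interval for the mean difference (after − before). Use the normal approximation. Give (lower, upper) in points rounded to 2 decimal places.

(-3.40, 2.80)

This is a matched-pairs design, so SE = s_d/√n = 11.9/√40 = 1.8816.
Margin = 1.645 × 1.8816 = 3.0952; the interval is -0.3 ± 3.0952 = (-3.40, 2.80).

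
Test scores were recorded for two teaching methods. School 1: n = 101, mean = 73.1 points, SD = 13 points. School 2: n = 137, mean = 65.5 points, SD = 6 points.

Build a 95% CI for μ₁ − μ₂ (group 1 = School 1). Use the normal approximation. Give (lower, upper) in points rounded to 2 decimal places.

(4.87, 10.33)

Standard errors of each mean: 13/√101 = 1.2935 and 6/√137 = 0.5126.
SE(x̄₁ − x̄₂) = √(1.2935² + 0.5126²) = 1.3914 for independent samples with unequal variances.
With z* = 1.960, the margin is 1.960 × 1.3914 = 2.7271.
x̄₁ − x̄₂ = 73.1 − 65.5 = 7.6000; the interval is 7.6000 ± 2.7271 = (4.87, 10.33).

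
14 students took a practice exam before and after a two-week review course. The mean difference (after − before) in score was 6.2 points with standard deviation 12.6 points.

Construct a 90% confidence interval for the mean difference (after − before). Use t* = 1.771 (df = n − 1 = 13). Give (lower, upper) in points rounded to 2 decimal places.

(0.24, 12.16)

This is a matched-pairs design, so SE = s_d/√n = 12.6/√14 = 3.3675.
Margin = 1.771 × 3.3675 = 5.9638; the interval is 6.2 ± 5.9638 = (0.24, 12.16).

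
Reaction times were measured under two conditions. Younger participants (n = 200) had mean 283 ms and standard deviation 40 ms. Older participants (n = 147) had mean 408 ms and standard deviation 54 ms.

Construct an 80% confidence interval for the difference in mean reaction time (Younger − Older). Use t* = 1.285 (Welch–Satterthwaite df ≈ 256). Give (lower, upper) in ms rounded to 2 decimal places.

Per-group SEs: s₁/√n₁ = 40/√200 = 2.8284, s₂/√n₂ = 54/√147 = 4.4538.
Unpooled SE of the difference: √(7.99984656 + 19.83633444) = 5.2760.
Margin of error = t* · SE = 1.285 × 5.2760 = 6.7797.
x̄₁ − x̄₂ = 283 − 408 = -125.0000.
CI: -125.0000 ± 6.7797 = (-131.78, -118.22).

(-131.78, -118.22)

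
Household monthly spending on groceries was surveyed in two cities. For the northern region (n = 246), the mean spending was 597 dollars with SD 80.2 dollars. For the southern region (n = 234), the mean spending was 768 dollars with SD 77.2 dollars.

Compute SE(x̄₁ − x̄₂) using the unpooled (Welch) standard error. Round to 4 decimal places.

7.1844

Per-group SEs: s₁/√n₁ = 80.2/√246 = 5.1134, s₂/√n₂ = 77.2/√234 = 5.0467.
Unpooled SE of the difference: √(26.14685956 + 25.46918089) = 7.1844.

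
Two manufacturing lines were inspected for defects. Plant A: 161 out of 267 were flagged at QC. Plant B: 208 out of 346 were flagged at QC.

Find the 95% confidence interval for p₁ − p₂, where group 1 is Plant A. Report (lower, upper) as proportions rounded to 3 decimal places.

Sample proportions: 161/267 = 0.6030, 208/346 = 0.6012.
Each SE is √(p̂(1−p̂)/n): √(0.6030·0.3970/267) = 0.02994 and √(0.6012·0.3988/346) = 0.02632.
SE(p̂₁ − p̂₂) = √(SE₁² + SE₂²) = √(0.0008964036 + 0.0006927424) = 0.03986, since the two samples are independent.
At 95% confidence z* = 1.960; margin = 1.960 × 0.03986 = 0.07813.
The difference is 0.6030 − 0.6012 = 0.0018, so the interval is 0.0018 ± 0.07813 = (-0.076, 0.080).

(-0.076, 0.080)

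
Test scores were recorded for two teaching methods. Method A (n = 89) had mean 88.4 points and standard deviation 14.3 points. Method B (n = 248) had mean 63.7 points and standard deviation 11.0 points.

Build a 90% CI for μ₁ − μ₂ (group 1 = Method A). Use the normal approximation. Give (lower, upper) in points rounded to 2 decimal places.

(21.95, 27.45)

SE₁ = s₁/√n₁ = 14.3/√89 = 1.5158; SE₂ = 11.0/√248 = 0.6985.
Independent samples, unequal variances: SE_diff = √(SE₁² + SE₂²) = √(2.29764964 + 0.48790225) = 1.6690.
z* = 1.645, so margin of error = 1.645 × 1.6690 = 2.7455.
Difference in means = 88.4 − 63.7 = 24.7000.
24.7000 ± 2.7455 → (21.95, 27.45).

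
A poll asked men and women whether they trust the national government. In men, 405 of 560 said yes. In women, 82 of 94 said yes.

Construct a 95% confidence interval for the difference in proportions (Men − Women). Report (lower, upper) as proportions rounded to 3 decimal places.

(-0.226, -0.072)

Sample proportions: 405/560 = 0.7232, 82/94 = 0.8723.
Each SE is √(p̂(1−p̂)/n): √(0.7232·0.2768/560) = 0.01891 and √(0.8723·0.1277/94) = 0.03442.
SE(p̂₁ − p̂₂) = √(SE₁² + SE₂²) = √(0.0003575881 + 0.0011847364) = 0.03927, since the two samples are independent.
At 95% confidence z* = 1.960; margin = 1.960 × 0.03927 = 0.07697.
The difference is 0.7232 − 0.8723 = -0.1491, so the interval is -0.1491 ± 0.07697 = (-0.226, -0.072).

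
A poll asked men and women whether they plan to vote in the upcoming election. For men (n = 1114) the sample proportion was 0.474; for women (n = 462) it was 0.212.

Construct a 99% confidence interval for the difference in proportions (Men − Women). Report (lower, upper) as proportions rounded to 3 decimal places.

(0.200, 0.324)

SE₁ = √(p̂₁(1−p̂₁)/n₁) = √(0.4740·0.5260/1114) = 0.01496; SE₂ = √(0.2120·0.7880/462) = 0.01902.
Independent samples: SE of the difference = √(SE₁² + SE₂²) = √(0.0002238016 + 0.0003617604) = 0.02420.
z* for 99% confidence is 2.576, so the margin of error is 2.576 × 0.02420 = 0.06234.
Point estimate p̂₁ − p̂₂ = 0.4740 − 0.2120 = 0.2620.
0.2620 ± 0.06234 → (0.200, 0.324).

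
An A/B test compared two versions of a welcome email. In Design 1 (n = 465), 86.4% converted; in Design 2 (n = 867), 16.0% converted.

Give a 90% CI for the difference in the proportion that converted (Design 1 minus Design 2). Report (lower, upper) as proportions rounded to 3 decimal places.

The two standard errors are √(0.8640×0.1360/465) = 0.01590 and √(0.1600×0.8400/867) = 0.01245.
Because the samples are independent, SE_diff = √(0.01590² + 0.01245²) = 0.02019.
Using z* = 1.645 for 90%, ME = 1.645 × 0.02019 = 0.03321.
p̂₁ − p̂₂ = 0.7040; interval 0.7040 ± 0.03321 gives (0.671, 0.737).

(0.671, 0.737)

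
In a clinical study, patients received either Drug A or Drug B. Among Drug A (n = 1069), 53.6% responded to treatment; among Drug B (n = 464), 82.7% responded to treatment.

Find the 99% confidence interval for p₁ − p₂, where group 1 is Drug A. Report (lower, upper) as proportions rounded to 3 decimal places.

(-0.351, -0.231)

The two standard errors are √(0.5360×0.4640/1069) = 0.01525 and √(0.8270×0.1730/464) = 0.01756.
Because the samples are independent, SE_diff = √(0.01525² + 0.01756²) = 0.02326.
Using z* = 2.576 for 99%, ME = 2.576 × 0.02326 = 0.05992.
p̂₁ − p̂₂ = -0.2910; interval -0.2910 ± 0.05992 gives (-0.351, -0.231).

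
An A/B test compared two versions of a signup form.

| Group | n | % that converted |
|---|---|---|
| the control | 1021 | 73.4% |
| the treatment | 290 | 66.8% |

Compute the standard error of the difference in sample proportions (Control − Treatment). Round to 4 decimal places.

0.0309

The two standard errors are √(0.7340×0.2660/1021) = 0.01383 and √(0.6680×0.3320/290) = 0.02765.
Because the samples are independent, SE_diff = √(0.01383² + 0.02765²) = 0.03092.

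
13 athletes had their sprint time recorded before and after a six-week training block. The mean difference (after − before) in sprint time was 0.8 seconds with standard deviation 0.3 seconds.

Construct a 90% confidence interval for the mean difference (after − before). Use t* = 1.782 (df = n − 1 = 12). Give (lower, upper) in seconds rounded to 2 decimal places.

Paired design: SE = s_d/√n = 0.3/√13 = 0.0832.
t* = 1.782; margin of error = 1.782 × 0.0832 = 0.1483.
0.8 ± 0.1483 → (0.65, 0.95).

(0.65, 0.95)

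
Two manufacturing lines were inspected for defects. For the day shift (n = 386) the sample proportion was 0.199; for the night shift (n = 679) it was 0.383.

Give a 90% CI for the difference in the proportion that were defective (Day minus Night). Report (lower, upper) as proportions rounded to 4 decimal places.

The two standard errors are √(0.1990×0.8010/386) = 0.02032 and √(0.3830×0.6170/679) = 0.01866.
Because the samples are independent, SE_diff = √(0.02032² + 0.01866²) = 0.02759.
Using z* = 1.645 for 90%, ME = 1.645 × 0.02759 = 0.04539.
p̂₁ − p̂₂ = -0.1840; interval -0.1840 ± 0.04539 gives (-0.2294, -0.1386).

(-0.2294, -0.1386)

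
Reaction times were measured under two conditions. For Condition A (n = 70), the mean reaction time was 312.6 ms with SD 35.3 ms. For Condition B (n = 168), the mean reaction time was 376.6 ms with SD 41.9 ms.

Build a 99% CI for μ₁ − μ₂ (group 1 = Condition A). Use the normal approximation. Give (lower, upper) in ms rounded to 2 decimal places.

SE₁ = s₁/√n₁ = 35.3/√70 = 4.2192; SE₂ = 41.9/√168 = 3.2327.
Independent samples, unequal variances: SE_diff = √(SE₁² + SE₂²) = √(17.80164864 + 10.45034929) = 5.3153.
z* = 2.576, so margin of error = 2.576 × 5.3153 = 13.6922.
Difference in means = 312.6 − 376.6 = -64.0000.
-64.0000 ± 13.6922 → (-77.69, -50.31).

(-77.69, -50.31)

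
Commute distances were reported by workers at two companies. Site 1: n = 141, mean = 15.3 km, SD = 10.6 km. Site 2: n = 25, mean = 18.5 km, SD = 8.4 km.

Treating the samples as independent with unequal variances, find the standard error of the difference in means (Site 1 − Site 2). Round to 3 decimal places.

Per-group SEs: s₁/√n₁ = 10.6/√141 = 0.8927, s₂/√n₂ = 8.4/√25 = 1.6800.
Unpooled SE of the difference: √(0.79691329 + 2.8224) = 1.9024.

1.902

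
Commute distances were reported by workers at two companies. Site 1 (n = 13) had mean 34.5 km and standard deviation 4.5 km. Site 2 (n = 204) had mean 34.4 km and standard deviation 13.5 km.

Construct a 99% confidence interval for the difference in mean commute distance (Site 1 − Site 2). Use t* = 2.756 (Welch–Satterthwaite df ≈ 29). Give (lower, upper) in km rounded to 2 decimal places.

(-4.21, 4.41)

Per-group SEs: s₁/√n₁ = 4.5/√13 = 1.2481, s₂/√n₂ = 13.5/√204 = 0.9452.
Unpooled SE of the difference: √(1.55775361 + 0.89340304) = 1.5656.
Margin of error = t* · SE = 2.756 × 1.5656 = 4.3148.
x̄₁ − x̄₂ = 34.5 − 34.4 = 0.1000.
CI: 0.1000 ± 4.3148 = (-4.21, 4.41).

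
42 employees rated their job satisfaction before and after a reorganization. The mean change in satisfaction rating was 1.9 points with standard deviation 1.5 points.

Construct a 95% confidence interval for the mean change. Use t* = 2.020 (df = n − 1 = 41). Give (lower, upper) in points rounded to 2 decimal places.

Paired design: SE = s_d/√n = 1.5/√42 = 0.2315.
t* = 2.020; margin of error = 2.020 × 0.2315 = 0.4676.
1.9 ± 0.4676 → (1.43, 2.37).

(1.43, 2.37)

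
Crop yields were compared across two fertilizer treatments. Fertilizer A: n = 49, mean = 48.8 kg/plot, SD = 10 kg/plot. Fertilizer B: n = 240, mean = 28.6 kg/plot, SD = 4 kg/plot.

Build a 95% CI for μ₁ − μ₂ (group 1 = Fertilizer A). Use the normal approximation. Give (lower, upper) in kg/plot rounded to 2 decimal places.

SE₁ = s₁/√n₁ = 10/√49 = 1.4286; SE₂ = 4/√240 = 0.2582.
Independent samples, unequal variances: SE_diff = √(SE₁² + SE₂²) = √(2.04089796 + 0.06666724) = 1.4517.
z* = 1.960, so margin of error = 1.960 × 1.4517 = 2.8453.
Difference in means = 48.8 − 28.6 = 20.2000.
20.2000 ± 2.8453 → (17.35, 23.05).

(17.35, 23.05)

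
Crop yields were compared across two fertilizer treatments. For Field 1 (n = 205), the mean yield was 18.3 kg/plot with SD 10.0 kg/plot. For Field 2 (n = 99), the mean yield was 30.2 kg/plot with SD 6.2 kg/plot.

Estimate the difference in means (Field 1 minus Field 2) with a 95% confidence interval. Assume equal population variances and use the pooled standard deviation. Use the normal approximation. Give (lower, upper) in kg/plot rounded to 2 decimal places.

(-14.05, -9.75)

Pooled variance s_p² = [204·10.0² + 98·6.2²] / (205+99−2) = 80.0236, so s_p = 8.9456.
SE_diff = s_p·√(1/n₁ + 1/n₂) = 8.9456·√(1/205 + 1/99) = 1.0948.
z* = 1.960; margin = 1.960 × 1.0948 = 2.1458.
Difference = 18.3 − 30.2 = -11.9000.
-11.9000 ± 2.1458 → (-14.05, -9.75).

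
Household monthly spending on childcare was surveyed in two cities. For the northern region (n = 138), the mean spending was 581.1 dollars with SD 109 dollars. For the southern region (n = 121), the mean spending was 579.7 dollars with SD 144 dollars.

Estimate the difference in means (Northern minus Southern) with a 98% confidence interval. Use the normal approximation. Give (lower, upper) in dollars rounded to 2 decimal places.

SE₁ = s₁/√n₁ = 109/√138 = 9.2787; SE₂ = 144/√121 = 13.0909.
Independent samples, unequal variances: SE_diff = √(SE₁² + SE₂²) = √(86.09427369 + 171.37166281) = 16.0457.
z* = 2.326, so margin of error = 2.326 × 16.0457 = 37.3223.
Difference in means = 581.1 − 579.7 = 1.4000.
1.4000 ± 37.3223 → (-35.92, 38.72).

(-35.92, 38.72)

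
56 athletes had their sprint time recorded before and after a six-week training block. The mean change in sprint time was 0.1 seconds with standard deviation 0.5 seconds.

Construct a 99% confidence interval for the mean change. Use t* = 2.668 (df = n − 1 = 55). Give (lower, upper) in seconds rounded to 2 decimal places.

(-0.08, 0.28)

Paired design: SE = s_d/√n = 0.5/√56 = 0.0668.
t* = 2.668; margin of error = 2.668 × 0.0668 = 0.1782.
0.1 ± 0.1782 → (-0.08, 0.28).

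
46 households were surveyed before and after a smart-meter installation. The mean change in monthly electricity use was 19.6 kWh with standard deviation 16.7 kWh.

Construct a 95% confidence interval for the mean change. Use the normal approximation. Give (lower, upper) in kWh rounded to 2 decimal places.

This is a matched-pairs design, so SE = s_d/√n = 16.7/√46 = 2.4623.
Margin = 1.960 × 2.4623 = 4.8261; the interval is 19.6 ± 4.8261 = (14.77, 24.43).

(14.77, 24.43)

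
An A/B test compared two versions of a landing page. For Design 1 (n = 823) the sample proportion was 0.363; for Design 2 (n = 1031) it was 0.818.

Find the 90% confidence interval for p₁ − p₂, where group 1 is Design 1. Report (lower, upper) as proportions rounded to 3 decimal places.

(-0.489, -0.421)

Each SE is √(p̂(1−p̂)/n): √(0.3630·0.6370/823) = 0.01676 and √(0.8180·0.1820/1031) = 0.01202.
SE(p̂₁ − p̂₂) = √(SE₁² + SE₂²) = √(0.0002808976 + 0.0001444804) = 0.02062, since the two samples are independent.
At 90% confidence z* = 1.645; margin = 1.645 × 0.02062 = 0.03392.
The difference is 0.3630 − 0.8180 = -0.4550, so the interval is -0.4550 ± 0.03392 = (-0.489, -0.421).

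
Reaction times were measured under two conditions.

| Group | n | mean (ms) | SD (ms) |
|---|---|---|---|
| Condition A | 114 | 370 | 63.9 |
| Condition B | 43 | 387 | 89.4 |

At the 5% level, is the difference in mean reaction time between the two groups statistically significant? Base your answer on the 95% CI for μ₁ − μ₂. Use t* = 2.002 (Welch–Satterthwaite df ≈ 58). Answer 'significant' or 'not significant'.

not significant

Per-group SEs: s₁/√n₁ = 63.9/√114 = 5.9848, s₂/√n₂ = 89.4/√43 = 13.6334.
Unpooled SE of the difference: √(35.81783104 + 185.86959556) = 14.8892.
Margin of error = t* · SE = 2.002 × 14.8892 = 29.8082.
x̄₁ − x̄₂ = 370 − 387 = -17.0000.
CI: -17.0000 ± 29.8082 = (-46.8082, 12.8082).
The interval (-46.8082, 12.8082) contains 0, so the difference is not significant.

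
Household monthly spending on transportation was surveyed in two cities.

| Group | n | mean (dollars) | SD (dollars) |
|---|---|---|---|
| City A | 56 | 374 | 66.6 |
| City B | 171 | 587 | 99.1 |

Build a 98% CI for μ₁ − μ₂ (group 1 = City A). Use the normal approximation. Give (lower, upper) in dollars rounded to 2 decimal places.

Per-group SEs: s₁/√n₁ = 66.6/√56 = 8.8998, s₂/√n₂ = 99.1/√171 = 7.5784.
Unpooled SE of the difference: √(79.20644004 + 57.43214656) = 11.6893.
Margin of error = z* · SE = 2.326 × 11.6893 = 27.1893.
x̄₁ − x̄₂ = 374 − 587 = -213.0000.
CI: -213.0000 ± 27.1893 = (-240.19, -185.81).

(-240.19, -185.81)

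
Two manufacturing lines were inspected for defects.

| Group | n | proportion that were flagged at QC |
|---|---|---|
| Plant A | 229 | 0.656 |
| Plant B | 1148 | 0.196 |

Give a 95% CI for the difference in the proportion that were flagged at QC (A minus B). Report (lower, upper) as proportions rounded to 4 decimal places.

(0.3943, 0.5257)

The two standard errors are √(0.6560×0.3440/229) = 0.03139 and √(0.1960×0.8040/1148) = 0.01172.
Because the samples are independent, SE_diff = √(0.03139² + 0.01172²) = 0.03351.
Using z* = 1.960 for 95%, ME = 1.960 × 0.03351 = 0.06568.
p̂₁ − p̂₂ = 0.4600; interval 0.4600 ± 0.06568 gives (0.3943, 0.5257).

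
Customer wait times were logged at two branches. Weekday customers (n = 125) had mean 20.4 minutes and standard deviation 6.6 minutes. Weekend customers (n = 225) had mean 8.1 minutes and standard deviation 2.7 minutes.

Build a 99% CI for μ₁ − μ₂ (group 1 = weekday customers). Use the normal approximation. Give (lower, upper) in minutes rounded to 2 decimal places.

Standard errors of each mean: 6.6/√125 = 0.5903 and 2.7/√225 = 0.1800.
SE(x̄₁ − x̄₂) = √(0.5903² + 0.1800²) = 0.6171 for independent samples with unequal variances.
With z* = 2.576, the margin is 2.576 × 0.6171 = 1.5896.
x̄₁ − x̄₂ = 20.4 − 8.1 = 12.3000; the interval is 12.3000 ± 1.5896 = (10.71, 13.89).

(10.71, 13.89)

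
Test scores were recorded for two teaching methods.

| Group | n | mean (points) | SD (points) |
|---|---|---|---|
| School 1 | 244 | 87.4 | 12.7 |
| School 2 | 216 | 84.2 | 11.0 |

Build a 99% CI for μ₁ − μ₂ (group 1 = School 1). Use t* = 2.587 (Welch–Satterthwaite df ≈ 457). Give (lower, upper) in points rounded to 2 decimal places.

(0.34, 6.06)

Per-group SEs: s₁/√n₁ = 12.7/√244 = 0.8130, s₂/√n₂ = 11.0/√216 = 0.7485.
Unpooled SE of the difference: √(0.660969 + 0.56025225) = 1.1051.
Margin of error = t* · SE = 2.587 × 1.1051 = 2.8589.
x̄₁ − x̄₂ = 87.4 − 84.2 = 3.2000.
CI: 3.2000 ± 2.8589 = (0.34, 6.06).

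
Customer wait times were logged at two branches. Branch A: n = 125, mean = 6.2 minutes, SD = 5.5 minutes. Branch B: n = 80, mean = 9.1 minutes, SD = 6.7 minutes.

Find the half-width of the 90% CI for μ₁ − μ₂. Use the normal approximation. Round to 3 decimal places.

1.474

SE₁ = s₁/√n₁ = 5.5/√125 = 0.4919; SE₂ = 6.7/√80 = 0.7491.
Independent samples, unequal variances: SE_diff = √(SE₁² + SE₂²) = √(0.24196561 + 0.56115081) = 0.8962.
z* = 1.645, so margin of error = 1.645 × 0.8962 = 1.4742.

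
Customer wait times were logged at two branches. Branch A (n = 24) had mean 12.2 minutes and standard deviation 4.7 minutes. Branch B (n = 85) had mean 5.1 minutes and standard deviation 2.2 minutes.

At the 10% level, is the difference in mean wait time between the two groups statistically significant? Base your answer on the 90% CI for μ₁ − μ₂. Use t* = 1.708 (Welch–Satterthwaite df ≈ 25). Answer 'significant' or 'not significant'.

significant

Per-group SEs: s₁/√n₁ = 4.7/√24 = 0.9594, s₂/√n₂ = 2.2/√85 = 0.2386.
Unpooled SE of the difference: √(0.92044836 + 0.05692996) = 0.9886.
Margin of error = t* · SE = 1.708 × 0.9886 = 1.6885.
x̄₁ − x̄₂ = 12.2 − 5.1 = 7.1000.
CI: 7.1000 ± 1.6885 = (5.4115, 8.7885).
The interval (5.4115, 8.7885) does not contain 0, so the difference is significant.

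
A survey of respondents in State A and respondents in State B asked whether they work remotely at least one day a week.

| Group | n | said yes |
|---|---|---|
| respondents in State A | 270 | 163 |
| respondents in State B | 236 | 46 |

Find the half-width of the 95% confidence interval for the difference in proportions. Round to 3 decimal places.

0.077

First, p̂₁ = 163/270 = 0.6037; p̂₂ = 46/236 = 0.1949.
The two standard errors are √(0.6037×0.3963/270) = 0.02977 and √(0.1949×0.8051/236) = 0.02579.
Because the samples are independent, SE_diff = √(0.02977² + 0.02579²) = 0.03939.
Using z* = 1.960 for 95%, ME = 1.960 × 0.03939 = 0.07720.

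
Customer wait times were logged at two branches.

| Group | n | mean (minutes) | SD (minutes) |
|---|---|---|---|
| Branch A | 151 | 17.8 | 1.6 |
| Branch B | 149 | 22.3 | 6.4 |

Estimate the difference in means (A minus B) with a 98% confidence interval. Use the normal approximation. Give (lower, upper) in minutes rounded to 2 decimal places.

(-5.76, -3.24)

Standard errors of each mean: 1.6/√151 = 0.1302 and 6.4/√149 = 0.5243.
SE(x̄₁ − x̄₂) = √(0.1302² + 0.5243²) = 0.5402 for independent samples with unequal variances.
With z* = 2.326, the margin is 2.326 × 0.5402 = 1.2565.
x̄₁ − x̄₂ = 17.8 − 22.3 = -4.5000; the interval is -4.5000 ± 1.2565 = (-5.76, -3.24).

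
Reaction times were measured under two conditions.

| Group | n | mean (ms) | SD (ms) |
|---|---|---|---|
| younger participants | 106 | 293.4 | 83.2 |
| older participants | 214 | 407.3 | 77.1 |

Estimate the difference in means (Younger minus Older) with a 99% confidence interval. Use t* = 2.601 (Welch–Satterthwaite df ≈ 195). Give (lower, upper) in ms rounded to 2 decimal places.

SE₁ = s₁/√n₁ = 83.2/√106 = 8.0811; SE₂ = 77.1/√214 = 5.2704.
Independent samples, unequal variances: SE_diff = √(SE₁² + SE₂²) = √(65.30417721 + 27.77711616) = 9.6479.
t* = 2.601, so margin of error = 2.601 × 9.6479 = 25.0942.
Difference in means = 293.4 − 407.3 = -113.9000.
-113.9000 ± 25.0942 → (-138.99, -88.81).

(-138.99, -88.81)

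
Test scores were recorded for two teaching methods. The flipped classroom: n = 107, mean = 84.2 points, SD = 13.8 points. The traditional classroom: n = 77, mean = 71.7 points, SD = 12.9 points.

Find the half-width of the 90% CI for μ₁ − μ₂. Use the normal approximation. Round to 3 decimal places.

Per-group SEs: s₁/√n₁ = 13.8/√107 = 1.3341, s₂/√n₂ = 12.9/√77 = 1.4701.
Unpooled SE of the difference: √(1.77982281 + 2.16119401) = 1.9852.
Margin of error = z* · SE = 1.645 × 1.9852 = 3.2657.

3.266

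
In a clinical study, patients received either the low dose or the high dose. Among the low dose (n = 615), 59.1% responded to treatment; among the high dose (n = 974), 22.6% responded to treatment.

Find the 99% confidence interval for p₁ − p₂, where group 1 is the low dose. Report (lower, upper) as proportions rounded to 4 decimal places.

(0.3034, 0.4266)

SE₁ = √(p̂₁(1−p̂₁)/n₁) = √(0.5910·0.4090/615) = 0.01983; SE₂ = √(0.2260·0.7740/974) = 0.01340.
Independent samples: SE of the difference = √(SE₁² + SE₂²) = √(0.0003932289 + 0.00017956) = 0.02393.
z* for 99% confidence is 2.576, so the margin of error is 2.576 × 0.02393 = 0.06164.
Point estimate p̂₁ − p̂₂ = 0.5910 − 0.2260 = 0.3650.
0.3650 ± 0.06164 → (0.3034, 0.4266).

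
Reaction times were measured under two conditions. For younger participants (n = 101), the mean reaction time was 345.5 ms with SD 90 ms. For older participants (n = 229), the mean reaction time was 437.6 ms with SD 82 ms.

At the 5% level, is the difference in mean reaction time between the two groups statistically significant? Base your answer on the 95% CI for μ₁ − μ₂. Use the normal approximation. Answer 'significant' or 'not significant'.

Per-group SEs: s₁/√n₁ = 90/√101 = 8.9553, s₂/√n₂ = 82/√229 = 5.4187.
Unpooled SE of the difference: √(80.19739809 + 29.36230969) = 10.4671.
Margin of error = z* · SE = 1.960 × 10.4671 = 20.5155.
x̄₁ − x̄₂ = 345.5 − 437.6 = -92.1000.
CI: -92.1000 ± 20.5155 = (-112.6155, -71.5845).
The interval (-112.6155, -71.5845) does not contain 0, so the difference is significant.

significant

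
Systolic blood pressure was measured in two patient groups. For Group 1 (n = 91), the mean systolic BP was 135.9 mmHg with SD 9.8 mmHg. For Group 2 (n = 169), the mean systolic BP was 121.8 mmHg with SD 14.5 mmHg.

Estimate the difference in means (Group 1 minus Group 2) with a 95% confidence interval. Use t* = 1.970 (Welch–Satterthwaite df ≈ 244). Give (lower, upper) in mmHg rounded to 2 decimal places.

Per-group SEs: s₁/√n₁ = 9.8/√91 = 1.0273, s₂/√n₂ = 14.5/√169 = 1.1154.
Unpooled SE of the difference: √(1.05534529 + 1.24411716) = 1.5164.
Margin of error = t* · SE = 1.970 × 1.5164 = 2.9873.
x̄₁ − x̄₂ = 135.9 − 121.8 = 14.1000.
CI: 14.1000 ± 2.9873 = (11.11, 17.09).

(11.11, 17.09)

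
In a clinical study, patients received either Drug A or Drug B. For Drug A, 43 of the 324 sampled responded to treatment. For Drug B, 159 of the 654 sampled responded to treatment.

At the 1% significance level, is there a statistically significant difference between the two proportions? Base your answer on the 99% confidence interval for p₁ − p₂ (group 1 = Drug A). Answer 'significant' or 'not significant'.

First, p̂₁ = 43/324 = 0.1327; p̂₂ = 159/654 = 0.2431.
The two standard errors are √(0.1327×0.8673/324) = 0.01885 and √(0.2431×0.7569/654) = 0.01677.
Because the samples are independent, SE_diff = √(0.01885² + 0.01677²) = 0.02523.
Using z* = 2.576 for 99%, ME = 2.576 × 0.02523 = 0.06499.
p̂₁ − p̂₂ = -0.1104; interval -0.1104 ± 0.06499 gives (-0.17539, -0.04541).
The interval (-0.17539, -0.04541) does not contain 0, so the difference is significant.

significant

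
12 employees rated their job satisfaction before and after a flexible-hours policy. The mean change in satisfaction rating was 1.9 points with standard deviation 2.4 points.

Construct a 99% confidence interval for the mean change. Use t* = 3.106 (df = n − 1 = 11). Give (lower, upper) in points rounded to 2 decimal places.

(-0.25, 4.05)

Paired design: SE = s_d/√n = 2.4/√12 = 0.6928.
t* = 3.106; margin of error = 3.106 × 0.6928 = 2.1518.
1.9 ± 2.1518 → (-0.25, 4.05).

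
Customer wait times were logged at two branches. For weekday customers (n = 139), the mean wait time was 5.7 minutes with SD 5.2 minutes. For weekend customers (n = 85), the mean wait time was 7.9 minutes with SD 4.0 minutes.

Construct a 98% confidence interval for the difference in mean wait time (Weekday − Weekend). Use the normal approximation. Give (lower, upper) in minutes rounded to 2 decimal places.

SE₁ = s₁/√n₁ = 5.2/√139 = 0.4411; SE₂ = 4.0/√85 = 0.4339.
Independent samples, unequal variances: SE_diff = √(SE₁² + SE₂²) = √(0.19456921 + 0.18826921) = 0.6187.
z* = 2.326, so margin of error = 2.326 × 0.6187 = 1.4391.
Difference in means = 5.7 − 7.9 = -2.2000.
-2.2000 ± 1.4391 → (-3.64, -0.76).

(-3.64, -0.76)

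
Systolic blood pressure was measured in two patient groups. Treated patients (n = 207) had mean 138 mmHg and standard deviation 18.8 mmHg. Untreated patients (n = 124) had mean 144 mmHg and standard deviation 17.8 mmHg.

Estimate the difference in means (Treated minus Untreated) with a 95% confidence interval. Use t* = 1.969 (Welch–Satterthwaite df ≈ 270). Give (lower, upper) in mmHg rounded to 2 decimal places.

Standard errors of each mean: 18.8/√207 = 1.3067 and 17.8/√124 = 1.5985.
SE(x̄₁ − x̄₂) = √(1.3067² + 1.5985²) = 2.0646 for independent samples with unequal variances.
With t* = 1.969, the margin is 1.969 × 2.0646 = 4.0652.
x̄₁ − x̄₂ = 138 − 144 = -6.0000; the interval is -6.0000 ± 4.0652 = (-10.07, -1.93).

(-10.07, -1.93)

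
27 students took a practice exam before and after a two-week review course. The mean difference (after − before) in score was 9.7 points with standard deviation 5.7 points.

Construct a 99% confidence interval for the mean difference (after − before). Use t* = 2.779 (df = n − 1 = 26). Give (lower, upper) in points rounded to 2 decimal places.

This is a matched-pairs design, so SE = s_d/√n = 5.7/√27 = 1.0970.
Margin = 2.779 × 1.0970 = 3.0486; the interval is 9.7 ± 3.0486 = (6.65, 12.75).

(6.65, 12.75)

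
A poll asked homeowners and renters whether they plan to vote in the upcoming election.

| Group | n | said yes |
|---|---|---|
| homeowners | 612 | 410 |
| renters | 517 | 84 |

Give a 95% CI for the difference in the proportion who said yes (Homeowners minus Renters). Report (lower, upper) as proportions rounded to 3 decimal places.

(0.458, 0.556)

p̂₁ = 410/612 = 0.6699 and p̂₂ = 84/517 = 0.1625.
SE₁ = √(p̂₁(1−p̂₁)/n₁) = √(0.6699·0.3301/612) = 0.01901; SE₂ = √(0.1625·0.8375/517) = 0.01622.
Independent samples: SE of the difference = √(SE₁² + SE₂²) = √(0.0003613801 + 0.0002630884) = 0.02499.
z* for 95% confidence is 1.960, so the margin of error is 1.960 × 0.02499 = 0.04898.
Point estimate p̂₁ − p̂₂ = 0.6699 − 0.1625 = 0.5074.
0.5074 ± 0.04898 → (0.458, 0.556).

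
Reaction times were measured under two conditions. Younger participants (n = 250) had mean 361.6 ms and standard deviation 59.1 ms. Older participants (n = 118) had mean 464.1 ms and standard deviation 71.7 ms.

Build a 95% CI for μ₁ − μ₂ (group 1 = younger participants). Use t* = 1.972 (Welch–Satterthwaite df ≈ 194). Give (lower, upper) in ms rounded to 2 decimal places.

Per-group SEs: s₁/√n₁ = 59.1/√250 = 3.7378, s₂/√n₂ = 71.7/√118 = 6.6005.
Unpooled SE of the difference: √(13.97114884 + 43.56660025) = 7.5854.
Margin of error = t* · SE = 1.972 × 7.5854 = 14.9584.
x̄₁ − x̄₂ = 361.6 − 464.1 = -102.5000.
CI: -102.5000 ± 14.9584 = (-117.46, -87.54).

(-117.46, -87.54)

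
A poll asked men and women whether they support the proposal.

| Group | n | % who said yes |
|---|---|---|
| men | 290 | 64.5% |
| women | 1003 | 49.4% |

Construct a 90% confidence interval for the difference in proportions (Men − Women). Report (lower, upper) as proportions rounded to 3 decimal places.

The two standard errors are √(0.6450×0.3550/290) = 0.02810 and √(0.4940×0.5060/1003) = 0.01579.
Because the samples are independent, SE_diff = √(0.02810² + 0.01579²) = 0.03223.
Using z* = 1.645 for 90%, ME = 1.645 × 0.03223 = 0.05302.
p̂₁ − p̂₂ = 0.1510; interval 0.1510 ± 0.05302 gives (0.098, 0.204).

(0.098, 0.204)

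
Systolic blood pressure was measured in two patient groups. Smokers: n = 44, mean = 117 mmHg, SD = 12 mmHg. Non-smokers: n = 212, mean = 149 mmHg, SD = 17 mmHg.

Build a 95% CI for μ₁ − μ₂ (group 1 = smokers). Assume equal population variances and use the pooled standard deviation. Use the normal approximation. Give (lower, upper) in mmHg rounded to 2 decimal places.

s_p = √[((n₁−1)s₁² + (n₂−1)s₂²)/(n₁+n₂−2)] = √[(43·12² + 211·17²)/254] = 16.2620.
SE = 16.2620·√(1/44 + 1/212) = 2.6940.
With z* = 1.960, margin = 1.960 × 2.6940 = 5.2802.
x̄₁ − x̄₂ = 117 − 149 = -32.0000; interval -32.0000 ± 5.2802 = (-37.28, -26.72).

(-37.28, -26.72)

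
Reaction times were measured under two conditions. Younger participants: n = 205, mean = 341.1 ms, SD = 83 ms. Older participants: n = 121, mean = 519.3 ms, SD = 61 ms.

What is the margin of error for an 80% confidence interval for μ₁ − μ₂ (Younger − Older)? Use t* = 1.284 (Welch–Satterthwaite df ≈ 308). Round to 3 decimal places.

10.301

SE₁ = s₁/√n₁ = 83/√205 = 5.7970; SE₂ = 61/√121 = 5.5455.
Independent samples, unequal variances: SE_diff = √(SE₁² + SE₂²) = √(33.605209 + 30.75257025) = 8.0223.
t* = 1.284, so margin of error = 1.284 × 8.0223 = 10.3006.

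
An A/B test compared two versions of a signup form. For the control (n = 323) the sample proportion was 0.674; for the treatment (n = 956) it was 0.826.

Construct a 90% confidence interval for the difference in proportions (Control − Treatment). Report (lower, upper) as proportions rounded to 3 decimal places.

SE₁ = √(p̂₁(1−p̂₁)/n₁) = √(0.6740·0.3260/323) = 0.02608; SE₂ = √(0.8260·0.1740/956) = 0.01226.
Independent samples: SE of the difference = √(SE₁² + SE₂²) = √(0.0006801664 + 0.0001503076) = 0.02882.
z* for 90% confidence is 1.645, so the margin of error is 1.645 × 0.02882 = 0.04741.
Point estimate p̂₁ − p̂₂ = 0.6740 − 0.8260 = -0.1520.
-0.1520 ± 0.04741 → (-0.199, -0.105).

(-0.199, -0.105)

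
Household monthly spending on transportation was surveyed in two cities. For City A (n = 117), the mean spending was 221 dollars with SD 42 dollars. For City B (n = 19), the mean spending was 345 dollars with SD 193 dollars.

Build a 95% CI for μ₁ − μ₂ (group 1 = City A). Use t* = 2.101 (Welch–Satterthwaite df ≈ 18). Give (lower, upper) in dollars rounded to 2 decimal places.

SE₁ = s₁/√n₁ = 42/√117 = 3.8829; SE₂ = 193/√19 = 44.2772.
Independent samples, unequal variances: SE_diff = √(SE₁² + SE₂²) = √(15.07691241 + 1960.47043984) = 44.4471.
t* = 2.101, so margin of error = 2.101 × 44.4471 = 93.3834.
Difference in means = 221 − 345 = -124.0000.
-124.0000 ± 93.3834 → (-217.38, -30.62).

(-217.38, -30.62)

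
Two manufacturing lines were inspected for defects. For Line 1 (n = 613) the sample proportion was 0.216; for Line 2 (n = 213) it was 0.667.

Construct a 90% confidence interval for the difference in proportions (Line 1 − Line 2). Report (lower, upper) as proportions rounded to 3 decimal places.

Each SE is √(p̂(1−p̂)/n): √(0.2160·0.7840/613) = 0.01662 and √(0.6670·0.3330/213) = 0.03229.
SE(p̂₁ − p̂₂) = √(SE₁² + SE₂²) = √(0.0002762244 + 0.0010426441) = 0.03632, since the two samples are independent.
At 90% confidence z* = 1.645; margin = 1.645 × 0.03632 = 0.05975.
The difference is 0.2160 − 0.6670 = -0.4510, so the interval is -0.4510 ± 0.05975 = (-0.511, -0.391).

(-0.511, -0.391)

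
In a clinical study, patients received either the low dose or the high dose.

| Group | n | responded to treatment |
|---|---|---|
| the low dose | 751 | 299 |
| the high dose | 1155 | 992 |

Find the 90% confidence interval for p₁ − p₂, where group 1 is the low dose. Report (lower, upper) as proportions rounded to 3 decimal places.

Sample proportions: 299/751 = 0.3981, 992/1155 = 0.8589.
Each SE is √(p̂(1−p̂)/n): √(0.3981·0.6019/751) = 0.01786 and √(0.8589·0.1411/1155) = 0.01024.
SE(p̂₁ − p̂₂) = √(SE₁² + SE₂²) = √(0.0003189796 + 0.0001048576) = 0.02059, since the two samples are independent.
At 90% confidence z* = 1.645; margin = 1.645 × 0.02059 = 0.03387.
The difference is 0.3981 − 0.8589 = -0.4608, so the interval is -0.4608 ± 0.03387 = (-0.495, -0.427).

(-0.495, -0.427)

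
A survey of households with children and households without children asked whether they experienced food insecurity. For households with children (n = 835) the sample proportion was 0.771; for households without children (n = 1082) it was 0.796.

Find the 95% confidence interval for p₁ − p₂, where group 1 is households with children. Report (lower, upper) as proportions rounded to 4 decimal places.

Each SE is √(p̂(1−p̂)/n): √(0.7710·0.2290/835) = 0.01454 and √(0.7960·0.2040/1082) = 0.01225.
SE(p̂₁ − p̂₂) = √(SE₁² + SE₂²) = √(0.0002114116 + 0.0001500625) = 0.01901, since the two samples are independent.
At 95% confidence z* = 1.960; margin = 1.960 × 0.01901 = 0.03726.
The difference is 0.7710 − 0.7960 = -0.0250, so the interval is -0.0250 ± 0.03726 = (-0.0623, 0.0123).

(-0.0623, 0.0123)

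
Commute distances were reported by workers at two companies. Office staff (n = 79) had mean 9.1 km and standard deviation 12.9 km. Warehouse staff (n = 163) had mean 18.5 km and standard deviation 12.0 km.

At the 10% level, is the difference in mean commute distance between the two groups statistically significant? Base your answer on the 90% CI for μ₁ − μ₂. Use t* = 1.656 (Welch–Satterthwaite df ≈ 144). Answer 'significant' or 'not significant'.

Per-group SEs: s₁/√n₁ = 12.9/√79 = 1.4514, s₂/√n₂ = 12.0/√163 = 0.9399.
Unpooled SE of the difference: √(2.10656196 + 0.88341201) = 1.7292.
Margin of error = t* · SE = 1.656 × 1.7292 = 2.8636.
x̄₁ − x̄₂ = 9.1 − 18.5 = -9.4000.
CI: -9.4000 ± 2.8636 = (-12.2636, -6.5364).
The interval (-12.2636, -6.5364) does not contain 0, so the difference is significant.

significant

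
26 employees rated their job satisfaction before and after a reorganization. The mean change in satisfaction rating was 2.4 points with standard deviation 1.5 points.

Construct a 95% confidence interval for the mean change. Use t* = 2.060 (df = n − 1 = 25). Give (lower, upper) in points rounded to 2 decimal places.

(1.79, 3.01)

This is a matched-pairs design, so SE = s_d/√n = 1.5/√26 = 0.2942.
Margin = 2.060 × 0.2942 = 0.6061; the interval is 2.4 ± 0.6061 = (1.79, 3.01).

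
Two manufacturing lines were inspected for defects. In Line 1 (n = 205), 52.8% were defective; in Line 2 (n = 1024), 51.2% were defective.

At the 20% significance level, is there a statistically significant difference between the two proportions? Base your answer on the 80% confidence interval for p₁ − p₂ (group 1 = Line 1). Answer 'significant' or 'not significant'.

not significant

The two standard errors are √(0.5280×0.4720/205) = 0.03487 and √(0.5120×0.4880/1024) = 0.01562.
Because the samples are independent, SE_diff = √(0.03487² + 0.01562²) = 0.03821.
Using z* = 1.282 for 80%, ME = 1.282 × 0.03821 = 0.04899.
p̂₁ − p̂₂ = 0.0160; interval 0.0160 ± 0.04899 gives (-0.03299, 0.06499).
The interval (-0.03299, 0.06499) contains 0, so the difference is not significant.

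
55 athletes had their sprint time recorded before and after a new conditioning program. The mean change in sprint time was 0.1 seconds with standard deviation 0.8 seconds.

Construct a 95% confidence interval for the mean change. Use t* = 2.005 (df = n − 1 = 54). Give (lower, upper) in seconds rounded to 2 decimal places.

Paired design: SE = s_d/√n = 0.8/√55 = 0.1079.
t* = 2.005; margin of error = 2.005 × 0.1079 = 0.2163.
0.1 ± 0.2163 → (-0.12, 0.32).

(-0.12, 0.32)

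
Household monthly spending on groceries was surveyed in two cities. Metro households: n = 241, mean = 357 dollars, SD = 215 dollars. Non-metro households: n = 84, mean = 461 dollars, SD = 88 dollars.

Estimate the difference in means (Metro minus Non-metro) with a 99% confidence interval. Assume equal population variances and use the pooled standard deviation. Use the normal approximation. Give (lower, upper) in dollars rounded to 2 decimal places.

s_p = √[((n₁−1)s₁² + (n₂−1)s₂²)/(n₁+n₂−2)] = √[(240·215² + 83·88²)/323] = 190.6219.
SE = 190.6219·√(1/241 + 1/84) = 24.1527.
With z* = 2.576, margin = 2.576 × 24.1527 = 62.2174.
x̄₁ − x̄₂ = 357 − 461 = -104.0000; interval -104.0000 ± 62.2174 = (-166.22, -41.78).

(-166.22, -41.78)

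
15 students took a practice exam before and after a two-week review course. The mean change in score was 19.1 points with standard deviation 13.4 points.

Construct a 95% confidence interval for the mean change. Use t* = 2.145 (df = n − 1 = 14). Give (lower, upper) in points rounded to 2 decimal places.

(11.68, 26.52)

Paired design: SE = s_d/√n = 13.4/√15 = 3.4599.
t* = 2.145; margin of error = 2.145 × 3.4599 = 7.4215.
19.1 ± 7.4215 → (11.68, 26.52).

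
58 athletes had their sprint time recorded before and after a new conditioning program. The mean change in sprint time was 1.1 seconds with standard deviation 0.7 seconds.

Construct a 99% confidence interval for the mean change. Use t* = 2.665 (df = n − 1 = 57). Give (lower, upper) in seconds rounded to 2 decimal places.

(0.86, 1.34)

Paired design: SE = s_d/√n = 0.7/√58 = 0.0919.
t* = 2.665; margin of error = 2.665 × 0.0919 = 0.2449.
1.1 ± 0.2449 → (0.86, 1.34).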